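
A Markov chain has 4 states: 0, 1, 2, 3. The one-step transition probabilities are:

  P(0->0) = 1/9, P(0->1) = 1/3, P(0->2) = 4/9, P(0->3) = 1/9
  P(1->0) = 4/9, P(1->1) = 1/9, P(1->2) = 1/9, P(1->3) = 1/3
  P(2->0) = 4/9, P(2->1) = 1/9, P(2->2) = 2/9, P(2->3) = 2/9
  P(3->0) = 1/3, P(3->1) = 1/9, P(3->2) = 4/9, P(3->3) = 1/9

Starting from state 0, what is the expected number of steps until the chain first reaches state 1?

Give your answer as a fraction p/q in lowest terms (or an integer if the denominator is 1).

Let h_i = expected steps to first reach 1 from state i.
Boundary: h_1 = 0.
First-step equations for the other states:
  h_0 = 1 + 1/9*h_0 + 1/3*h_1 + 4/9*h_2 + 1/9*h_3
  h_2 = 1 + 4/9*h_0 + 1/9*h_1 + 2/9*h_2 + 2/9*h_3
  h_3 = 1 + 1/3*h_0 + 1/9*h_1 + 4/9*h_2 + 1/9*h_3

Substituting h_1 = 0 and rearranging gives the linear system (I - Q) h = 1:
  [8/9, -4/9, -1/9] . (h_0, h_2, h_3) = 1
  [-4/9, 7/9, -2/9] . (h_0, h_2, h_3) = 1
  [-1/3, -4/9, 8/9] . (h_0, h_2, h_3) = 1

Solving yields:
  h_0 = 297/65
  h_2 = 357/65
  h_3 = 363/65

Starting state is 0, so the expected hitting time is h_0 = 297/65.

Answer: 297/65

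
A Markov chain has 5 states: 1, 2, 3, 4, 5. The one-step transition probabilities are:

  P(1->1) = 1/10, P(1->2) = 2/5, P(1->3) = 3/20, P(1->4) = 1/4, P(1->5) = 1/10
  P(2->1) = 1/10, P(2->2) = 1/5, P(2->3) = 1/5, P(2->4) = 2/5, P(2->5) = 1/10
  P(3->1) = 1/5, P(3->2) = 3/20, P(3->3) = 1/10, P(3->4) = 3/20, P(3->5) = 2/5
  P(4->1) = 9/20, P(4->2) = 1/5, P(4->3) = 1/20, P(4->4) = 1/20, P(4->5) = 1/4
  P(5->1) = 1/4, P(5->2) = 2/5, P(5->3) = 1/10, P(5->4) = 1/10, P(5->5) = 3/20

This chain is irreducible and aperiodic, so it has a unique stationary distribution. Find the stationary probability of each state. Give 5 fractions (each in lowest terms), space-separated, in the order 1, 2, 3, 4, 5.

The stationary distribution satisfies pi = pi * P, i.e.:
  pi_1 = 1/10*pi_1 + 1/10*pi_2 + 1/5*pi_3 + 9/20*pi_4 + 1/4*pi_5
  pi_2 = 2/5*pi_1 + 1/5*pi_2 + 3/20*pi_3 + 1/5*pi_4 + 2/5*pi_5
  pi_3 = 3/20*pi_1 + 1/5*pi_2 + 1/10*pi_3 + 1/20*pi_4 + 1/10*pi_5
  pi_4 = 1/4*pi_1 + 2/5*pi_2 + 3/20*pi_3 + 1/20*pi_4 + 1/10*pi_5
  pi_5 = 1/10*pi_1 + 1/10*pi_2 + 2/5*pi_3 + 1/4*pi_4 + 3/20*pi_5
with normalization: pi_1 + pi_2 + pi_3 + pi_4 + pi_5 = 1.

Using the first 4 balance equations plus normalization, the linear system A*pi = b is:
  [-9/10, 1/10, 1/5, 9/20, 1/4] . pi = 0
  [2/5, -4/5, 3/20, 1/5, 2/5] . pi = 0
  [3/20, 1/5, -9/10, 1/20, 1/10] . pi = 0
  [1/4, 2/5, 3/20, -19/20, 1/10] . pi = 0
  [1, 1, 1, 1, 1] . pi = 1

Solving yields:
  pi_1 = 25678/120665
  pi_2 = 32809/120665
  pi_3 = 15368/120665
  pi_4 = 25266/120665
  pi_5 = 21544/120665

Verification (pi * P):
  25678/120665*1/10 + 32809/120665*1/10 + 15368/120665*1/5 + 25266/120665*9/20 + 21544/120665*1/4 = 25678/120665 = pi_1  (ok)
  25678/120665*2/5 + 32809/120665*1/5 + 15368/120665*3/20 + 25266/120665*1/5 + 21544/120665*2/5 = 32809/120665 = pi_2  (ok)
  25678/120665*3/20 + 32809/120665*1/5 + 15368/120665*1/10 + 25266/120665*1/20 + 21544/120665*1/10 = 15368/120665 = pi_3  (ok)
  25678/120665*1/4 + 32809/120665*2/5 + 15368/120665*3/20 + 25266/120665*1/20 + 21544/120665*1/10 = 25266/120665 = pi_4  (ok)
  25678/120665*1/10 + 32809/120665*1/10 + 15368/120665*2/5 + 25266/120665*1/4 + 21544/120665*3/20 = 21544/120665 = pi_5  (ok)

Answer: 25678/120665 32809/120665 15368/120665 25266/120665 21544/120665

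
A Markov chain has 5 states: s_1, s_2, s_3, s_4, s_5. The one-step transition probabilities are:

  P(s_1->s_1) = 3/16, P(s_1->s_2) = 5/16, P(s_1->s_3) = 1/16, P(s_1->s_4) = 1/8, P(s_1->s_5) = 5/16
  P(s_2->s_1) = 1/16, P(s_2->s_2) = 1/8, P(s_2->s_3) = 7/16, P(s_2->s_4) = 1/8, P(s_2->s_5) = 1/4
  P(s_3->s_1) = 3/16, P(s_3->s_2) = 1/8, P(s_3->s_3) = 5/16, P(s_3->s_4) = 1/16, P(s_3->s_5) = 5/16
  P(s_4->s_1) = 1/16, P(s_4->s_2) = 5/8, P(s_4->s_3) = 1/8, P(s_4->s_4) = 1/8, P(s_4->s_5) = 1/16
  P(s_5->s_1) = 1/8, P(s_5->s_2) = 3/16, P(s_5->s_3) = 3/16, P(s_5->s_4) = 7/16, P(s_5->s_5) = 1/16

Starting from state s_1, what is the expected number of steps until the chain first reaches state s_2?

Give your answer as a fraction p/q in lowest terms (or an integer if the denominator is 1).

Answer: 21824/6939

Derivation:
Let h_i = expected steps to first reach s_2 from state i.
Boundary: h_s_2 = 0.
First-step equations for the other states:
  h_s_1 = 1 + 3/16*h_s_1 + 5/16*h_s_2 + 1/16*h_s_3 + 1/8*h_s_4 + 5/16*h_s_5
  h_s_3 = 1 + 3/16*h_s_1 + 1/8*h_s_2 + 5/16*h_s_3 + 1/16*h_s_4 + 5/16*h_s_5
  h_s_4 = 1 + 1/16*h_s_1 + 5/8*h_s_2 + 1/8*h_s_3 + 1/8*h_s_4 + 1/16*h_s_5
  h_s_5 = 1 + 1/8*h_s_1 + 3/16*h_s_2 + 3/16*h_s_3 + 7/16*h_s_4 + 1/16*h_s_5

Substituting h_s_2 = 0 and rearranging gives the linear system (I - Q) h = 1:
  [13/16, -1/16, -1/8, -5/16] . (h_s_1, h_s_3, h_s_4, h_s_5) = 1
  [-3/16, 11/16, -1/16, -5/16] . (h_s_1, h_s_3, h_s_4, h_s_5) = 1
  [-1/16, -1/8, 7/8, -1/16] . (h_s_1, h_s_3, h_s_4, h_s_5) = 1
  [-1/8, -3/16, -7/16, 15/16] . (h_s_1, h_s_3, h_s_4, h_s_5) = 1

Solving yields:
  h_s_1 = 21824/6939
  h_s_3 = 9280/2313
  h_s_4 = 15104/6939
  h_s_5 = 22928/6939

Starting state is s_1, so the expected hitting time is h_s_1 = 21824/6939.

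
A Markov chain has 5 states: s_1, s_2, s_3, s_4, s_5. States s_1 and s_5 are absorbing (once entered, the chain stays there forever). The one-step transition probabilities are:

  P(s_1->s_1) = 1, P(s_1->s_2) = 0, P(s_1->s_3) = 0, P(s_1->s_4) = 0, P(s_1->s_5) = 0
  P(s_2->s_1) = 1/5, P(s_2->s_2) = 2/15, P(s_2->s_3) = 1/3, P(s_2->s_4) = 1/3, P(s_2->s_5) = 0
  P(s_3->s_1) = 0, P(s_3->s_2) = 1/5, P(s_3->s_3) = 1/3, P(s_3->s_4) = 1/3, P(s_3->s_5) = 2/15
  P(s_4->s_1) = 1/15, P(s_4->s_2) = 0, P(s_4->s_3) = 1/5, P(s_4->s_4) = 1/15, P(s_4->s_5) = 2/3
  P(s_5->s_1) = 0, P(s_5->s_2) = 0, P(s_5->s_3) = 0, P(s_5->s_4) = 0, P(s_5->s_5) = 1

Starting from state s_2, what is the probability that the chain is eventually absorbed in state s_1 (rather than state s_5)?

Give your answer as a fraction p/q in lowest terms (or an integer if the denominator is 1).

Let a_i = P(absorbed in s_1 | start in state i).
Boundary conditions: a_s_1 = 1, a_s_5 = 0.
For each transient state i, a_i = sum_j P(i->j) * a_j:
  a_s_2 = 1/5*a_s_1 + 2/15*a_s_2 + 1/3*a_s_3 + 1/3*a_s_4 + 0*a_s_5
  a_s_3 = 0*a_s_1 + 1/5*a_s_2 + 1/3*a_s_3 + 1/3*a_s_4 + 2/15*a_s_5
  a_s_4 = 1/15*a_s_1 + 0*a_s_2 + 1/5*a_s_3 + 1/15*a_s_4 + 2/3*a_s_5

Substituting a_s_1 = 1 and a_s_5 = 0, rearrange to (I - Q) a = r where r[i] = P(i -> s_1):
  [13/15, -1/3, -1/3] . (a_s_2, a_s_3, a_s_4) = 1/5
  [-1/5, 2/3, -1/3] . (a_s_2, a_s_3, a_s_4) = 0
  [0, -1/5, 14/15] . (a_s_2, a_s_3, a_s_4) = 1/15

Solving yields:
  a_s_2 = 45/137
  a_s_3 = 103/685
  a_s_4 = 71/685

Starting state is s_2, so the absorption probability is a_s_2 = 45/137.

Answer: 45/137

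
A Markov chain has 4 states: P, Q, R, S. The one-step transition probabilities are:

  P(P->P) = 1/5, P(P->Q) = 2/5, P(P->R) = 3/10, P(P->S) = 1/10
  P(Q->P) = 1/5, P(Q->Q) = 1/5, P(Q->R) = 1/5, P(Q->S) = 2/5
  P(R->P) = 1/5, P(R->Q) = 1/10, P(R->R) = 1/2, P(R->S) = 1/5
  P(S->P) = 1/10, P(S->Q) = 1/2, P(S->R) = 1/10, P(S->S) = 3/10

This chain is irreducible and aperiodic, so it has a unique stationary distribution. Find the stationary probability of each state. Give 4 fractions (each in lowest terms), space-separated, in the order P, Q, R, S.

The stationary distribution satisfies pi = pi * P, i.e.:
  pi_P = 1/5*pi_P + 1/5*pi_Q + 1/5*pi_R + 1/10*pi_S
  pi_Q = 2/5*pi_P + 1/5*pi_Q + 1/10*pi_R + 1/2*pi_S
  pi_R = 3/10*pi_P + 1/5*pi_Q + 1/2*pi_R + 1/10*pi_S
  pi_S = 1/10*pi_P + 2/5*pi_Q + 1/5*pi_R + 3/10*pi_S
with normalization: pi_P + pi_Q + pi_R + pi_S = 1.

Using the first 3 balance equations plus normalization, the linear system A*pi = b is:
  [-4/5, 1/5, 1/5, 1/10] . pi = 0
  [2/5, -4/5, 1/10, 1/2] . pi = 0
  [3/10, 1/5, -1/2, 1/10] . pi = 0
  [1, 1, 1, 1] . pi = 1

Solving yields:
  pi_P = 126/727
  pi_Q = 209/727
  pi_R = 198/727
  pi_S = 194/727

Verification (pi * P):
  126/727*1/5 + 209/727*1/5 + 198/727*1/5 + 194/727*1/10 = 126/727 = pi_P  (ok)
  126/727*2/5 + 209/727*1/5 + 198/727*1/10 + 194/727*1/2 = 209/727 = pi_Q  (ok)
  126/727*3/10 + 209/727*1/5 + 198/727*1/2 + 194/727*1/10 = 198/727 = pi_R  (ok)
  126/727*1/10 + 209/727*2/5 + 198/727*1/5 + 194/727*3/10 = 194/727 = pi_S  (ok)

Answer: 126/727 209/727 198/727 194/727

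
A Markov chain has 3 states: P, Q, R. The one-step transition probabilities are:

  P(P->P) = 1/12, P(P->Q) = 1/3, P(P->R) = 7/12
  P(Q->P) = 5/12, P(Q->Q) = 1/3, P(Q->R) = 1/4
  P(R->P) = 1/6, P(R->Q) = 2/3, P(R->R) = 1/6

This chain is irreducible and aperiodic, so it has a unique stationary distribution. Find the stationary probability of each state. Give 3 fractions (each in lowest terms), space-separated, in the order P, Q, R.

Answer: 14/55 24/55 17/55

Derivation:
The stationary distribution satisfies pi = pi * P, i.e.:
  pi_P = 1/12*pi_P + 5/12*pi_Q + 1/6*pi_R
  pi_Q = 1/3*pi_P + 1/3*pi_Q + 2/3*pi_R
  pi_R = 7/12*pi_P + 1/4*pi_Q + 1/6*pi_R
with normalization: pi_P + pi_Q + pi_R = 1.

Using the first 2 balance equations plus normalization, the linear system A*pi = b is:
  [-11/12, 5/12, 1/6] . pi = 0
  [1/3, -2/3, 2/3] . pi = 0
  [1, 1, 1] . pi = 1

Solving yields:
  pi_P = 14/55
  pi_Q = 24/55
  pi_R = 17/55

Verification (pi * P):
  14/55*1/12 + 24/55*5/12 + 17/55*1/6 = 14/55 = pi_P  (ok)
  14/55*1/3 + 24/55*1/3 + 17/55*2/3 = 24/55 = pi_Q  (ok)
  14/55*7/12 + 24/55*1/4 + 17/55*1/6 = 17/55 = pi_R  (ok)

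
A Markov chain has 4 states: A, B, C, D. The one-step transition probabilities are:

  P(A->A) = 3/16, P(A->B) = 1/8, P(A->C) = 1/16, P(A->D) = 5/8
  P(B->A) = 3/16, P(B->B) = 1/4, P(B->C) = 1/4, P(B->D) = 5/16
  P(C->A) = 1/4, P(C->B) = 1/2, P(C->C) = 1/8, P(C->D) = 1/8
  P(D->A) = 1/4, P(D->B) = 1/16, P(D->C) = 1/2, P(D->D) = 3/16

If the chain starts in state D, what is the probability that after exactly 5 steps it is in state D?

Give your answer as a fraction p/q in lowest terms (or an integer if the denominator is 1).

Computing P^5 by repeated multiplication:
P^1 =
  A: [3/16, 1/8, 1/16, 5/8]
  B: [3/16, 1/4, 1/4, 5/16]
  C: [1/4, 1/2, 1/8, 1/8]
  D: [1/4, 1/16, 1/2, 3/16]
P^2 =
  A: [59/256, 1/8, 93/256, 9/32]
  B: [57/256, 59/256, 67/256, 73/256]
  C: [13/64, 29/128, 7/32, 45/128]
  D: [59/256, 79/256, 3/16, 35/128]
P^3 =
  A: [933/4096, 531/2048, 949/4096, 9/32]
  B: [227/1024, 959/4096, 1011/4096, 609/2048]
  C: [457/2048, 437/2048, 279/1024, 149/512]
  D: [443/2048, 111/512, 1031/4096, 1291/4096]
P^4 =
  A: [14389/65536, 7429/32768, 16295/65536, 9997/32768]
  B: [14517/65536, 7479/32768, 8255/32768, 19551/65536]
  C: [3649/16384, 3861/16384, 8089/32768, 9659/32768]
  D: [7305/32768, 14863/65536, 4207/16384, 19235/65536]
P^5 =
  A: [232897/1048576, 59641/262144, 266363/1048576, 9711/32768]
  B: [232669/1048576, 240497/1048576, 263777/1048576, 311633/1048576]
  C: [29013/131072, 119855/524288, 32909/131072, 156745/524288]
  D: [232671/1048576, 242531/1048576, 130799/524288, 9743/32768]

(P^5)[D -> D] = 9743/32768

Answer: 9743/32768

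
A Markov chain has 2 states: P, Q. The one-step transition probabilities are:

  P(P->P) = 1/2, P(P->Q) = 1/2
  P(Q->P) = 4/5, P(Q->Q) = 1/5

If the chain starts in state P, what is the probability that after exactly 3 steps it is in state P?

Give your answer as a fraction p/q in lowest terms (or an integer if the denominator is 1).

Computing P^3 by repeated multiplication:
P^1 =
  P: [1/2, 1/2]
  Q: [4/5, 1/5]
P^2 =
  P: [13/20, 7/20]
  Q: [14/25, 11/25]
P^3 =
  P: [121/200, 79/200]
  Q: [79/125, 46/125]

(P^3)[P -> P] = 121/200

Answer: 121/200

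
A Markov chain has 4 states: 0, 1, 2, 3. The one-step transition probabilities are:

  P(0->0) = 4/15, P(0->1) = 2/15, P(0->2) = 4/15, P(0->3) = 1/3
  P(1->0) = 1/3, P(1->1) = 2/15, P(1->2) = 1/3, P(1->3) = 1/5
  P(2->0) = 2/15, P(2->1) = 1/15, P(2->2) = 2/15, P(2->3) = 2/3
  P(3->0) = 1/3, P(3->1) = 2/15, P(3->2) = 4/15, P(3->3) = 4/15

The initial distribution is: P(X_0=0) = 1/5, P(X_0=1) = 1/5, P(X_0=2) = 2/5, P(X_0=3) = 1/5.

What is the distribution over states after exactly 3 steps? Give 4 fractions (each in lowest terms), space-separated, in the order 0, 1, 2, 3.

Answer: 1499/5625 1976/16875 817/3375 6317/16875

Derivation:
Propagating the distribution step by step (d_{t+1} = d_t * P):
d_0 = (0=1/5, 1=1/5, 2=2/5, 3=1/5)
  d_1[0] = 1/5*4/15 + 1/5*1/3 + 2/5*2/15 + 1/5*1/3 = 6/25
  d_1[1] = 1/5*2/15 + 1/5*2/15 + 2/5*1/15 + 1/5*2/15 = 8/75
  d_1[2] = 1/5*4/15 + 1/5*1/3 + 2/5*2/15 + 1/5*4/15 = 17/75
  d_1[3] = 1/5*1/3 + 1/5*1/5 + 2/5*2/3 + 1/5*4/15 = 32/75
d_1 = (0=6/25, 1=8/75, 2=17/75, 3=32/75)
  d_2[0] = 6/25*4/15 + 8/75*1/3 + 17/75*2/15 + 32/75*1/3 = 34/125
  d_2[1] = 6/25*2/15 + 8/75*2/15 + 17/75*1/15 + 32/75*2/15 = 133/1125
  d_2[2] = 6/25*4/15 + 8/75*1/3 + 17/75*2/15 + 32/75*4/15 = 274/1125
  d_2[3] = 6/25*1/3 + 8/75*1/5 + 17/75*2/3 + 32/75*4/15 = 412/1125
d_2 = (0=34/125, 1=133/1125, 2=274/1125, 3=412/1125)
  d_3[0] = 34/125*4/15 + 133/1125*1/3 + 274/1125*2/15 + 412/1125*1/3 = 1499/5625
  d_3[1] = 34/125*2/15 + 133/1125*2/15 + 274/1125*1/15 + 412/1125*2/15 = 1976/16875
  d_3[2] = 34/125*4/15 + 133/1125*1/3 + 274/1125*2/15 + 412/1125*4/15 = 817/3375
  d_3[3] = 34/125*1/3 + 133/1125*1/5 + 274/1125*2/3 + 412/1125*4/15 = 6317/16875
d_3 = (0=1499/5625, 1=1976/16875, 2=817/3375, 3=6317/16875)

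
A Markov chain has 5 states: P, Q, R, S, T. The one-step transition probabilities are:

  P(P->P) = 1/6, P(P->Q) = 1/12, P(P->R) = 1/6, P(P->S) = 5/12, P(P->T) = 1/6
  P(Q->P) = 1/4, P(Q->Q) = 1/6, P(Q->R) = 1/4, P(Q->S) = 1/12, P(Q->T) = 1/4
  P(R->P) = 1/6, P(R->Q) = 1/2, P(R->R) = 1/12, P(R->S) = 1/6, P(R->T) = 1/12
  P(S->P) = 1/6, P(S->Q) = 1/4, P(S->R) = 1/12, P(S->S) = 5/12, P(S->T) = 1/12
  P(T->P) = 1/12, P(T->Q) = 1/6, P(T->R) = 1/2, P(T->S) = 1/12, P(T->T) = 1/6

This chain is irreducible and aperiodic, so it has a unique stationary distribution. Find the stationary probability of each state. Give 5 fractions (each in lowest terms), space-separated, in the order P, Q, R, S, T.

Answer: 291/1672 21/88 251/1254 1189/5016 251/1672

Derivation:
The stationary distribution satisfies pi = pi * P, i.e.:
  pi_P = 1/6*pi_P + 1/4*pi_Q + 1/6*pi_R + 1/6*pi_S + 1/12*pi_T
  pi_Q = 1/12*pi_P + 1/6*pi_Q + 1/2*pi_R + 1/4*pi_S + 1/6*pi_T
  pi_R = 1/6*pi_P + 1/4*pi_Q + 1/12*pi_R + 1/12*pi_S + 1/2*pi_T
  pi_S = 5/12*pi_P + 1/12*pi_Q + 1/6*pi_R + 5/12*pi_S + 1/12*pi_T
  pi_T = 1/6*pi_P + 1/4*pi_Q + 1/12*pi_R + 1/12*pi_S + 1/6*pi_T
with normalization: pi_P + pi_Q + pi_R + pi_S + pi_T = 1.

Using the first 4 balance equations plus normalization, the linear system A*pi = b is:
  [-5/6, 1/4, 1/6, 1/6, 1/12] . pi = 0
  [1/12, -5/6, 1/2, 1/4, 1/6] . pi = 0
  [1/6, 1/4, -11/12, 1/12, 1/2] . pi = 0
  [5/12, 1/12, 1/6, -7/12, 1/12] . pi = 0
  [1, 1, 1, 1, 1] . pi = 1

Solving yields:
  pi_P = 291/1672
  pi_Q = 21/88
  pi_R = 251/1254
  pi_S = 1189/5016
  pi_T = 251/1672

Verification (pi * P):
  291/1672*1/6 + 21/88*1/4 + 251/1254*1/6 + 1189/5016*1/6 + 251/1672*1/12 = 291/1672 = pi_P  (ok)
  291/1672*1/12 + 21/88*1/6 + 251/1254*1/2 + 1189/5016*1/4 + 251/1672*1/6 = 21/88 = pi_Q  (ok)
  291/1672*1/6 + 21/88*1/4 + 251/1254*1/12 + 1189/5016*1/12 + 251/1672*1/2 = 251/1254 = pi_R  (ok)
  291/1672*5/12 + 21/88*1/12 + 251/1254*1/6 + 1189/5016*5/12 + 251/1672*1/12 = 1189/5016 = pi_S  (ok)
  291/1672*1/6 + 21/88*1/4 + 251/1254*1/12 + 1189/5016*1/12 + 251/1672*1/6 = 251/1672 = pi_T  (ok)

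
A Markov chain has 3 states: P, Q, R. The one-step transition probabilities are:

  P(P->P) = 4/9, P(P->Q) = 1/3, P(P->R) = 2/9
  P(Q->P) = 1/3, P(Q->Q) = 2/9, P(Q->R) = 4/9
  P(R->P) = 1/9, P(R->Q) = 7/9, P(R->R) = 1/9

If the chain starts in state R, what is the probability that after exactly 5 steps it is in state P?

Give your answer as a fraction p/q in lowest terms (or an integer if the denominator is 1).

Answer: 17789/59049

Derivation:
Computing P^5 by repeated multiplication:
P^1 =
  P: [4/9, 1/3, 2/9]
  Q: [1/3, 2/9, 4/9]
  R: [1/9, 7/9, 1/9]
P^2 =
  P: [1/3, 32/81, 22/81]
  Q: [22/81, 41/81, 2/9]
  R: [26/81, 8/27, 31/81]
P^3 =
  P: [226/729, 299/729, 68/243]
  Q: [229/729, 274/729, 226/729]
  R: [23/81, 343/729, 179/729]
P^4 =
  P: [2005/6561, 2704/6561, 1852/6561]
  Q: [1964/6561, 313/729, 1780/6561]
  R: [2036/6561, 2560/6561, 655/2187]
P^5 =
  P: [17984/59049, 8129/19683, 16678/59049]
  Q: [6029/19683, 23986/59049, 16976/59049]
  R: [17789/59049, 24983/59049, 16277/59049]

(P^5)[R -> P] = 17789/59049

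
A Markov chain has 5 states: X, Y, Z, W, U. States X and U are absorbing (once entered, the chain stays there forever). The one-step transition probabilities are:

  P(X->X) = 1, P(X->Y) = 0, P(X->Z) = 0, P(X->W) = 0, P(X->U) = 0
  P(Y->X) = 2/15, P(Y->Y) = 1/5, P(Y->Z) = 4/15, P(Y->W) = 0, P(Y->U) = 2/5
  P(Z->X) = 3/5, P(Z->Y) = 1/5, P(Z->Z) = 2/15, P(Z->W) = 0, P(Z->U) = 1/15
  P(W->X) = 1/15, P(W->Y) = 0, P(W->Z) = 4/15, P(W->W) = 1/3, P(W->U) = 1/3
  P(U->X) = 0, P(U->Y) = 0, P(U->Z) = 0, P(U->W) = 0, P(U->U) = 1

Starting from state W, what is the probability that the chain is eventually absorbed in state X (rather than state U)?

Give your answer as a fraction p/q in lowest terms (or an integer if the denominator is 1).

Answer: 5/12

Derivation:
Let a_i = P(absorbed in X | start in state i).
Boundary conditions: a_X = 1, a_U = 0.
For each transient state i, a_i = sum_j P(i->j) * a_j:
  a_Y = 2/15*a_X + 1/5*a_Y + 4/15*a_Z + 0*a_W + 2/5*a_U
  a_Z = 3/5*a_X + 1/5*a_Y + 2/15*a_Z + 0*a_W + 1/15*a_U
  a_W = 1/15*a_X + 0*a_Y + 4/15*a_Z + 1/3*a_W + 1/3*a_U

Substituting a_X = 1 and a_U = 0, rearrange to (I - Q) a = r where r[i] = P(i -> X):
  [4/5, -4/15, 0] . (a_Y, a_Z, a_W) = 2/15
  [-1/5, 13/15, 0] . (a_Y, a_Z, a_W) = 3/5
  [0, -4/15, 2/3] . (a_Y, a_Z, a_W) = 1/15

Solving yields:
  a_Y = 31/72
  a_Z = 19/24
  a_W = 5/12

Starting state is W, so the absorption probability is a_W = 5/12.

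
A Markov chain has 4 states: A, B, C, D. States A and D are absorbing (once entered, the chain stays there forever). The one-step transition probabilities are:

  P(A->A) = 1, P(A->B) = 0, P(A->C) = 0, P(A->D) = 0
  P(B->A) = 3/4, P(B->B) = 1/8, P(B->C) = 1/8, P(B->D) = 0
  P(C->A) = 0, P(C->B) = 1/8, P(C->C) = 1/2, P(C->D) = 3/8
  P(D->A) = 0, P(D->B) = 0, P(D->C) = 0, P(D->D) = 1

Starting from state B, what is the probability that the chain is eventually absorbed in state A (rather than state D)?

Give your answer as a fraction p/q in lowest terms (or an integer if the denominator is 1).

Answer: 8/9

Derivation:
Let a_i = P(absorbed in A | start in state i).
Boundary conditions: a_A = 1, a_D = 0.
For each transient state i, a_i = sum_j P(i->j) * a_j:
  a_B = 3/4*a_A + 1/8*a_B + 1/8*a_C + 0*a_D
  a_C = 0*a_A + 1/8*a_B + 1/2*a_C + 3/8*a_D

Substituting a_A = 1 and a_D = 0, rearrange to (I - Q) a = r where r[i] = P(i -> A):
  [7/8, -1/8] . (a_B, a_C) = 3/4
  [-1/8, 1/2] . (a_B, a_C) = 0

Solving yields:
  a_B = 8/9
  a_C = 2/9

Starting state is B, so the absorption probability is a_B = 8/9.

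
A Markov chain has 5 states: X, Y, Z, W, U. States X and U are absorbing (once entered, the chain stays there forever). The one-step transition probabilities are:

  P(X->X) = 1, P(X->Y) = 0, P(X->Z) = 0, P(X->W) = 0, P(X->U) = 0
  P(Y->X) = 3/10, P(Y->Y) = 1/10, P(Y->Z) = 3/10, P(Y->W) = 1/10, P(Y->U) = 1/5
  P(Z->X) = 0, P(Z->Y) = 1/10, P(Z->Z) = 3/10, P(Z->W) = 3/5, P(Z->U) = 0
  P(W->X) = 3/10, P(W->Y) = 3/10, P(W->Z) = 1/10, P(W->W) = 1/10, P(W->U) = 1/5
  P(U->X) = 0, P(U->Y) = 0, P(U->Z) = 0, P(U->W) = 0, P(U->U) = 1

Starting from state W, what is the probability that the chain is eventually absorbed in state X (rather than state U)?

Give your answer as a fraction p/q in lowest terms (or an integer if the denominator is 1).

Answer: 3/5

Derivation:
Let a_i = P(absorbed in X | start in state i).
Boundary conditions: a_X = 1, a_U = 0.
For each transient state i, a_i = sum_j P(i->j) * a_j:
  a_Y = 3/10*a_X + 1/10*a_Y + 3/10*a_Z + 1/10*a_W + 1/5*a_U
  a_Z = 0*a_X + 1/10*a_Y + 3/10*a_Z + 3/5*a_W + 0*a_U
  a_W = 3/10*a_X + 3/10*a_Y + 1/10*a_Z + 1/10*a_W + 1/5*a_U

Substituting a_X = 1 and a_U = 0, rearrange to (I - Q) a = r where r[i] = P(i -> X):
  [9/10, -3/10, -1/10] . (a_Y, a_Z, a_W) = 3/10
  [-1/10, 7/10, -3/5] . (a_Y, a_Z, a_W) = 0
  [-3/10, -1/10, 9/10] . (a_Y, a_Z, a_W) = 3/10

Solving yields:
  a_Y = 3/5
  a_Z = 3/5
  a_W = 3/5

Starting state is W, so the absorption probability is a_W = 3/5.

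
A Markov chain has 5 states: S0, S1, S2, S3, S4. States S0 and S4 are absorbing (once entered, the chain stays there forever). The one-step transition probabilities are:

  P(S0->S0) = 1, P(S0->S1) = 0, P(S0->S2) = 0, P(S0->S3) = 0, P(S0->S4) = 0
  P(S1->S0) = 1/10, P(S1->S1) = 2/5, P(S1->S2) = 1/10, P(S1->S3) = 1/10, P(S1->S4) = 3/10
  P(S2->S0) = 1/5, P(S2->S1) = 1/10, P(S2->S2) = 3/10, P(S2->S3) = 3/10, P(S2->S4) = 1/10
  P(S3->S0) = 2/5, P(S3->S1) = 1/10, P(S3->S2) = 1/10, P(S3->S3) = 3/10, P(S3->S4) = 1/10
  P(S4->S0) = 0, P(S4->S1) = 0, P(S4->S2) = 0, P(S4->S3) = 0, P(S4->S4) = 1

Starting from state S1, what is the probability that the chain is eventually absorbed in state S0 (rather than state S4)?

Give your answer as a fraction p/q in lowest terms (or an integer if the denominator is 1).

Let a_i = P(absorbed in S0 | start in state i).
Boundary conditions: a_S0 = 1, a_S4 = 0.
For each transient state i, a_i = sum_j P(i->j) * a_j:
  a_S1 = 1/10*a_S0 + 2/5*a_S1 + 1/10*a_S2 + 1/10*a_S3 + 3/10*a_S4
  a_S2 = 1/5*a_S0 + 1/10*a_S1 + 3/10*a_S2 + 3/10*a_S3 + 1/10*a_S4
  a_S3 = 2/5*a_S0 + 1/10*a_S1 + 1/10*a_S2 + 3/10*a_S3 + 1/10*a_S4

Substituting a_S0 = 1 and a_S4 = 0, rearrange to (I - Q) a = r where r[i] = P(i -> S0):
  [3/5, -1/10, -1/10] . (a_S1, a_S2, a_S3) = 1/10
  [-1/10, 7/10, -3/10] . (a_S1, a_S2, a_S3) = 1/5
  [-1/10, -1/10, 7/10] . (a_S1, a_S2, a_S3) = 2/5

Solving yields:
  a_S1 = 17/43
  a_S2 = 28/43
  a_S3 = 31/43

Starting state is S1, so the absorption probability is a_S1 = 17/43.

Answer: 17/43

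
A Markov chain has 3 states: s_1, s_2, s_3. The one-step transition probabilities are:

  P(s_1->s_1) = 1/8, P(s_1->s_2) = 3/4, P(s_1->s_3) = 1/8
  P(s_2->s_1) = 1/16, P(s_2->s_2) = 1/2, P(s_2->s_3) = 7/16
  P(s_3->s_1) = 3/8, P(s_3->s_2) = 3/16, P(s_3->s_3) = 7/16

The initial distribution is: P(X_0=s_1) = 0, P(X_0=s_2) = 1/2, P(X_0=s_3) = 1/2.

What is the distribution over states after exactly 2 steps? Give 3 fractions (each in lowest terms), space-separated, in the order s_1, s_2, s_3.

Answer: 109/512 107/256 189/512

Derivation:
Propagating the distribution step by step (d_{t+1} = d_t * P):
d_0 = (s_1=0, s_2=1/2, s_3=1/2)
  d_1[s_1] = 0*1/8 + 1/2*1/16 + 1/2*3/8 = 7/32
  d_1[s_2] = 0*3/4 + 1/2*1/2 + 1/2*3/16 = 11/32
  d_1[s_3] = 0*1/8 + 1/2*7/16 + 1/2*7/16 = 7/16
d_1 = (s_1=7/32, s_2=11/32, s_3=7/16)
  d_2[s_1] = 7/32*1/8 + 11/32*1/16 + 7/16*3/8 = 109/512
  d_2[s_2] = 7/32*3/4 + 11/32*1/2 + 7/16*3/16 = 107/256
  d_2[s_3] = 7/32*1/8 + 11/32*7/16 + 7/16*7/16 = 189/512
d_2 = (s_1=109/512, s_2=107/256, s_3=189/512)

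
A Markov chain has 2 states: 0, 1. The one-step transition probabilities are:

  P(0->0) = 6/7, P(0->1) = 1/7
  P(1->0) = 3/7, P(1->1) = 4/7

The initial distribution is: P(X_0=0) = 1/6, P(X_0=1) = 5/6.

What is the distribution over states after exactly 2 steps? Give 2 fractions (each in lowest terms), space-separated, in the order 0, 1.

Propagating the distribution step by step (d_{t+1} = d_t * P):
d_0 = (0=1/6, 1=5/6)
  d_1[0] = 1/6*6/7 + 5/6*3/7 = 1/2
  d_1[1] = 1/6*1/7 + 5/6*4/7 = 1/2
d_1 = (0=1/2, 1=1/2)
  d_2[0] = 1/2*6/7 + 1/2*3/7 = 9/14
  d_2[1] = 1/2*1/7 + 1/2*4/7 = 5/14
d_2 = (0=9/14, 1=5/14)

Answer: 9/14 5/14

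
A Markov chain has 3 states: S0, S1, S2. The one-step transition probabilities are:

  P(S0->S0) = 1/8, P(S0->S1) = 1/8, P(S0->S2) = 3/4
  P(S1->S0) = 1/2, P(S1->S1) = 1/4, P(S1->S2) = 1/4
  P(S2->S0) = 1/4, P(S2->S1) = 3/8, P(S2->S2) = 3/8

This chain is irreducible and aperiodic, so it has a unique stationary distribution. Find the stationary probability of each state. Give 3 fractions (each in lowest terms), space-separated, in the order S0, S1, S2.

Answer: 24/85 23/85 38/85

Derivation:
The stationary distribution satisfies pi = pi * P, i.e.:
  pi_S0 = 1/8*pi_S0 + 1/2*pi_S1 + 1/4*pi_S2
  pi_S1 = 1/8*pi_S0 + 1/4*pi_S1 + 3/8*pi_S2
  pi_S2 = 3/4*pi_S0 + 1/4*pi_S1 + 3/8*pi_S2
with normalization: pi_S0 + pi_S1 + pi_S2 = 1.

Using the first 2 balance equations plus normalization, the linear system A*pi = b is:
  [-7/8, 1/2, 1/4] . pi = 0
  [1/8, -3/4, 3/8] . pi = 0
  [1, 1, 1] . pi = 1

Solving yields:
  pi_S0 = 24/85
  pi_S1 = 23/85
  pi_S2 = 38/85

Verification (pi * P):
  24/85*1/8 + 23/85*1/2 + 38/85*1/4 = 24/85 = pi_S0  (ok)
  24/85*1/8 + 23/85*1/4 + 38/85*3/8 = 23/85 = pi_S1  (ok)
  24/85*3/4 + 23/85*1/4 + 38/85*3/8 = 38/85 = pi_S2  (ok)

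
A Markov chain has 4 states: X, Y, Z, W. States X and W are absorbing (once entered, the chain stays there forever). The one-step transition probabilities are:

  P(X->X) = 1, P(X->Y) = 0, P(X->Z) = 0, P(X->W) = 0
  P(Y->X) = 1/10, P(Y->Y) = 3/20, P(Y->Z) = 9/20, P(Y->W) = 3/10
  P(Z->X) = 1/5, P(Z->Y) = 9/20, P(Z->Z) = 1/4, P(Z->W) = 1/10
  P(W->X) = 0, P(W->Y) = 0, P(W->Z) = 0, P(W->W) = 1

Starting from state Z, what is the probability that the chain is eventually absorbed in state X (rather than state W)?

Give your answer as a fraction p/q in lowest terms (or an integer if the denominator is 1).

Let a_i = P(absorbed in X | start in state i).
Boundary conditions: a_X = 1, a_W = 0.
For each transient state i, a_i = sum_j P(i->j) * a_j:
  a_Y = 1/10*a_X + 3/20*a_Y + 9/20*a_Z + 3/10*a_W
  a_Z = 1/5*a_X + 9/20*a_Y + 1/4*a_Z + 1/10*a_W

Substituting a_X = 1 and a_W = 0, rearrange to (I - Q) a = r where r[i] = P(i -> X):
  [17/20, -9/20] . (a_Y, a_Z) = 1/10
  [-9/20, 3/4] . (a_Y, a_Z) = 1/5

Solving yields:
  a_Y = 11/29
  a_Z = 43/87

Starting state is Z, so the absorption probability is a_Z = 43/87.

Answer: 43/87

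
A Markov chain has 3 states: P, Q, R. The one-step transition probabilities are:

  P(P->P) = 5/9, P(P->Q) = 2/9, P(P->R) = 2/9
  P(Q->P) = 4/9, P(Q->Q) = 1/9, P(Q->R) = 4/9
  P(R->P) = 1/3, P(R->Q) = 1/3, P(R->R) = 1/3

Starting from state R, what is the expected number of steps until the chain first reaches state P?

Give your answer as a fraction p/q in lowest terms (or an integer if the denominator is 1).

Let h_i = expected steps to first reach P from state i.
Boundary: h_P = 0.
First-step equations for the other states:
  h_Q = 1 + 4/9*h_P + 1/9*h_Q + 4/9*h_R
  h_R = 1 + 1/3*h_P + 1/3*h_Q + 1/3*h_R

Substituting h_P = 0 and rearranging gives the linear system (I - Q) h = 1:
  [8/9, -4/9] . (h_Q, h_R) = 1
  [-1/3, 2/3] . (h_Q, h_R) = 1

Solving yields:
  h_Q = 5/2
  h_R = 11/4

Starting state is R, so the expected hitting time is h_R = 11/4.

Answer: 11/4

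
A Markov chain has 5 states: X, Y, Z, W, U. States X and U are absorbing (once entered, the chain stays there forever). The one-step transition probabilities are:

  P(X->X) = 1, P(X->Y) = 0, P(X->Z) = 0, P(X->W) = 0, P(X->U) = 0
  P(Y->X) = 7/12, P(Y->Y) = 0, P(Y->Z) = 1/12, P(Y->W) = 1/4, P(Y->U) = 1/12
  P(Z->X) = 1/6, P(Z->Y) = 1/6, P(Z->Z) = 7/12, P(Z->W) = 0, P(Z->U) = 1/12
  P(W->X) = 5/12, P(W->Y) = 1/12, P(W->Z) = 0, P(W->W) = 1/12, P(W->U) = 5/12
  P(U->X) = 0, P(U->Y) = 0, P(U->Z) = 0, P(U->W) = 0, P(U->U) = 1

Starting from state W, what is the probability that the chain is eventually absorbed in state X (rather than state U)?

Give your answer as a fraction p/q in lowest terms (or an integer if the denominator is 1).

Let a_i = P(absorbed in X | start in state i).
Boundary conditions: a_X = 1, a_U = 0.
For each transient state i, a_i = sum_j P(i->j) * a_j:
  a_Y = 7/12*a_X + 0*a_Y + 1/12*a_Z + 1/4*a_W + 1/12*a_U
  a_Z = 1/6*a_X + 1/6*a_Y + 7/12*a_Z + 0*a_W + 1/12*a_U
  a_W = 5/12*a_X + 1/12*a_Y + 0*a_Z + 1/12*a_W + 5/12*a_U

Substituting a_X = 1 and a_U = 0, rearrange to (I - Q) a = r where r[i] = P(i -> X):
  [1, -1/12, -1/4] . (a_Y, a_Z, a_W) = 7/12
  [-1/6, 5/12, 0] . (a_Y, a_Z, a_W) = 1/6
  [-1/12, 0, 11/12] . (a_Y, a_Z, a_W) = 5/12

Solving yields:
  a_Y = 482/623
  a_Z = 442/623
  a_W = 327/623

Starting state is W, so the absorption probability is a_W = 327/623.

Answer: 327/623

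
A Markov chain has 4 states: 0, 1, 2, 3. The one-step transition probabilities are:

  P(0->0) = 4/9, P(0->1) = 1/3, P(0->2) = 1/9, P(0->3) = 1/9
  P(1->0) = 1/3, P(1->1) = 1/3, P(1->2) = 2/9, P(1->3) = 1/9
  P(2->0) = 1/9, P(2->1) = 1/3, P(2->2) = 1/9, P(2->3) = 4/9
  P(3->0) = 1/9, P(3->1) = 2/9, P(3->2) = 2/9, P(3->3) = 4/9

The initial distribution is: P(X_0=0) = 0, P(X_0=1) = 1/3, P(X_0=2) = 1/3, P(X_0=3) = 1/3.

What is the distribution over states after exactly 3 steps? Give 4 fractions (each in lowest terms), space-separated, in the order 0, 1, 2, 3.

Answer: 187/729 220/729 128/729 194/729

Derivation:
Propagating the distribution step by step (d_{t+1} = d_t * P):
d_0 = (0=0, 1=1/3, 2=1/3, 3=1/3)
  d_1[0] = 0*4/9 + 1/3*1/3 + 1/3*1/9 + 1/3*1/9 = 5/27
  d_1[1] = 0*1/3 + 1/3*1/3 + 1/3*1/3 + 1/3*2/9 = 8/27
  d_1[2] = 0*1/9 + 1/3*2/9 + 1/3*1/9 + 1/3*2/9 = 5/27
  d_1[3] = 0*1/9 + 1/3*1/9 + 1/3*4/9 + 1/3*4/9 = 1/3
d_1 = (0=5/27, 1=8/27, 2=5/27, 3=1/3)
  d_2[0] = 5/27*4/9 + 8/27*1/3 + 5/27*1/9 + 1/3*1/9 = 58/243
  d_2[1] = 5/27*1/3 + 8/27*1/3 + 5/27*1/3 + 1/3*2/9 = 8/27
  d_2[2] = 5/27*1/9 + 8/27*2/9 + 5/27*1/9 + 1/3*2/9 = 44/243
  d_2[3] = 5/27*1/9 + 8/27*1/9 + 5/27*4/9 + 1/3*4/9 = 23/81
d_2 = (0=58/243, 1=8/27, 2=44/243, 3=23/81)
  d_3[0] = 58/243*4/9 + 8/27*1/3 + 44/243*1/9 + 23/81*1/9 = 187/729
  d_3[1] = 58/243*1/3 + 8/27*1/3 + 44/243*1/3 + 23/81*2/9 = 220/729
  d_3[2] = 58/243*1/9 + 8/27*2/9 + 44/243*1/9 + 23/81*2/9 = 128/729
  d_3[3] = 58/243*1/9 + 8/27*1/9 + 44/243*4/9 + 23/81*4/9 = 194/729
d_3 = (0=187/729, 1=220/729, 2=128/729, 3=194/729)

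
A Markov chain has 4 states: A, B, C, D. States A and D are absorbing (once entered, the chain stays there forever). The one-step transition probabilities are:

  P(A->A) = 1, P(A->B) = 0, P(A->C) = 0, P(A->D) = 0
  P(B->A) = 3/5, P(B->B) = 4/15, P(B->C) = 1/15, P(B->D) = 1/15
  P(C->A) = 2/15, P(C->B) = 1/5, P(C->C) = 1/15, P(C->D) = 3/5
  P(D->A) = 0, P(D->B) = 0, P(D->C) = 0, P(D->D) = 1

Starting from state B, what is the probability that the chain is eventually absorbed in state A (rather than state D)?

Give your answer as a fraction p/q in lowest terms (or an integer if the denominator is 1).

Let a_i = P(absorbed in A | start in state i).
Boundary conditions: a_A = 1, a_D = 0.
For each transient state i, a_i = sum_j P(i->j) * a_j:
  a_B = 3/5*a_A + 4/15*a_B + 1/15*a_C + 1/15*a_D
  a_C = 2/15*a_A + 1/5*a_B + 1/15*a_C + 3/5*a_D

Substituting a_A = 1 and a_D = 0, rearrange to (I - Q) a = r where r[i] = P(i -> A):
  [11/15, -1/15] . (a_B, a_C) = 3/5
  [-1/5, 14/15] . (a_B, a_C) = 2/15

Solving yields:
  a_B = 128/151
  a_C = 49/151

Starting state is B, so the absorption probability is a_B = 128/151.

Answer: 128/151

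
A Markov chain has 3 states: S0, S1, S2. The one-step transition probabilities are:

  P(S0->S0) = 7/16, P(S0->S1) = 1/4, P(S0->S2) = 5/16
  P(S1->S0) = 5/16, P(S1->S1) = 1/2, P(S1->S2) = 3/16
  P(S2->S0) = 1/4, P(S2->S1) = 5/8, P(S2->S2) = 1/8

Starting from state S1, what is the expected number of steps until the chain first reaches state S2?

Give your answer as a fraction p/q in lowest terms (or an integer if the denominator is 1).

Let h_i = expected steps to first reach S2 from state i.
Boundary: h_S2 = 0.
First-step equations for the other states:
  h_S0 = 1 + 7/16*h_S0 + 1/4*h_S1 + 5/16*h_S2
  h_S1 = 1 + 5/16*h_S0 + 1/2*h_S1 + 3/16*h_S2

Substituting h_S2 = 0 and rearranging gives the linear system (I - Q) h = 1:
  [9/16, -1/4] . (h_S0, h_S1) = 1
  [-5/16, 1/2] . (h_S0, h_S1) = 1

Solving yields:
  h_S0 = 48/13
  h_S1 = 56/13

Starting state is S1, so the expected hitting time is h_S1 = 56/13.

Answer: 56/13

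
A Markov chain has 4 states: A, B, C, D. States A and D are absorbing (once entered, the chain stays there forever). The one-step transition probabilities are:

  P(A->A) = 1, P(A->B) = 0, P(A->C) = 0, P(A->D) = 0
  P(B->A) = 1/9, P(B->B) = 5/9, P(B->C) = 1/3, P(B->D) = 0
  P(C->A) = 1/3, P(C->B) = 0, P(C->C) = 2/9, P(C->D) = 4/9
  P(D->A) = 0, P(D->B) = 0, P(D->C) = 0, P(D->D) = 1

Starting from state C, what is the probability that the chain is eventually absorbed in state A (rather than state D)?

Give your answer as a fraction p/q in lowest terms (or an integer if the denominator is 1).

Let a_i = P(absorbed in A | start in state i).
Boundary conditions: a_A = 1, a_D = 0.
For each transient state i, a_i = sum_j P(i->j) * a_j:
  a_B = 1/9*a_A + 5/9*a_B + 1/3*a_C + 0*a_D
  a_C = 1/3*a_A + 0*a_B + 2/9*a_C + 4/9*a_D

Substituting a_A = 1 and a_D = 0, rearrange to (I - Q) a = r where r[i] = P(i -> A):
  [4/9, -1/3] . (a_B, a_C) = 1/9
  [0, 7/9] . (a_B, a_C) = 1/3

Solving yields:
  a_B = 4/7
  a_C = 3/7

Starting state is C, so the absorption probability is a_C = 3/7.

Answer: 3/7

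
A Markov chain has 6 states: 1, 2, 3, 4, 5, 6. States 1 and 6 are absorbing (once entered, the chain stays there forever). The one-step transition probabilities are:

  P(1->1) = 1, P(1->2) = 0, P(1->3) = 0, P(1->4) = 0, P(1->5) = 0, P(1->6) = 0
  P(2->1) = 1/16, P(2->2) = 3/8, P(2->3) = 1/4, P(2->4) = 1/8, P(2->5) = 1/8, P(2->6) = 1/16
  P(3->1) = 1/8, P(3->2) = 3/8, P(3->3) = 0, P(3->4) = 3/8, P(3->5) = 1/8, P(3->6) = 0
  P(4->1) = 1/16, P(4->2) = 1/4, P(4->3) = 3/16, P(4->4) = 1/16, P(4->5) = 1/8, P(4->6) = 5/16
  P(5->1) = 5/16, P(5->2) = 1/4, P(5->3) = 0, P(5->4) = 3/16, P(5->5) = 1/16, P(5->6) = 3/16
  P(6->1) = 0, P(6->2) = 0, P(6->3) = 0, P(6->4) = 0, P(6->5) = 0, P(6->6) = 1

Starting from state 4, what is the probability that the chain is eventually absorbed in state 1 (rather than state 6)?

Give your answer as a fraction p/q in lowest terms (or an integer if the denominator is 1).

Let a_i = P(absorbed in 1 | start in state i).
Boundary conditions: a_1 = 1, a_6 = 0.
For each transient state i, a_i = sum_j P(i->j) * a_j:
  a_2 = 1/16*a_1 + 3/8*a_2 + 1/4*a_3 + 1/8*a_4 + 1/8*a_5 + 1/16*a_6
  a_3 = 1/8*a_1 + 3/8*a_2 + 0*a_3 + 3/8*a_4 + 1/8*a_5 + 0*a_6
  a_4 = 1/16*a_1 + 1/4*a_2 + 3/16*a_3 + 1/16*a_4 + 1/8*a_5 + 5/16*a_6
  a_5 = 5/16*a_1 + 1/4*a_2 + 0*a_3 + 3/16*a_4 + 1/16*a_5 + 3/16*a_6

Substituting a_1 = 1 and a_6 = 0, rearrange to (I - Q) a = r where r[i] = P(i -> 1):
  [5/8, -1/4, -1/8, -1/8] . (a_2, a_3, a_4, a_5) = 1/16
  [-3/8, 1, -3/8, -1/8] . (a_2, a_3, a_4, a_5) = 1/8
  [-1/4, -3/16, 15/16, -1/8] . (a_2, a_3, a_4, a_5) = 1/16
  [-1/4, 0, -3/16, 15/16] . (a_2, a_3, a_4, a_5) = 5/16

Solving yields:
  a_2 = 599/1229
  a_3 = 5055/9832
  a_4 = 3649/9832
  a_5 = 5285/9832

Starting state is 4, so the absorption probability is a_4 = 3649/9832.

Answer: 3649/9832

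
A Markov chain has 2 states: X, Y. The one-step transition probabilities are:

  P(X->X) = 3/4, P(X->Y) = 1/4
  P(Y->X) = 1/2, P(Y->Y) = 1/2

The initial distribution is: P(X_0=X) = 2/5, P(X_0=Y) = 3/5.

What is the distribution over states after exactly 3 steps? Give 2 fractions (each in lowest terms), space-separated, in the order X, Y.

Answer: 53/80 27/80

Derivation:
Propagating the distribution step by step (d_{t+1} = d_t * P):
d_0 = (X=2/5, Y=3/5)
  d_1[X] = 2/5*3/4 + 3/5*1/2 = 3/5
  d_1[Y] = 2/5*1/4 + 3/5*1/2 = 2/5
d_1 = (X=3/5, Y=2/5)
  d_2[X] = 3/5*3/4 + 2/5*1/2 = 13/20
  d_2[Y] = 3/5*1/4 + 2/5*1/2 = 7/20
d_2 = (X=13/20, Y=7/20)
  d_3[X] = 13/20*3/4 + 7/20*1/2 = 53/80
  d_3[Y] = 13/20*1/4 + 7/20*1/2 = 27/80
d_3 = (X=53/80, Y=27/80)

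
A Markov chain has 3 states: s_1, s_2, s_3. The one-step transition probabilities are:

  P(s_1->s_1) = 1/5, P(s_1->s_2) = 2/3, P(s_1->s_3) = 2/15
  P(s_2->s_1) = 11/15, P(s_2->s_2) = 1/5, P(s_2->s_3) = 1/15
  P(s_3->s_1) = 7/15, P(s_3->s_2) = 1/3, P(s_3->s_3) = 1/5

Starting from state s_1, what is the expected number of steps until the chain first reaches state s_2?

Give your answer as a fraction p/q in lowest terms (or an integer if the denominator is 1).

Let h_i = expected steps to first reach s_2 from state i.
Boundary: h_s_2 = 0.
First-step equations for the other states:
  h_s_1 = 1 + 1/5*h_s_1 + 2/3*h_s_2 + 2/15*h_s_3
  h_s_3 = 1 + 7/15*h_s_1 + 1/3*h_s_2 + 1/5*h_s_3

Substituting h_s_2 = 0 and rearranging gives the linear system (I - Q) h = 1:
  [4/5, -2/15] . (h_s_1, h_s_3) = 1
  [-7/15, 4/5] . (h_s_1, h_s_3) = 1

Solving yields:
  h_s_1 = 21/13
  h_s_3 = 57/26

Starting state is s_1, so the expected hitting time is h_s_1 = 21/13.

Answer: 21/13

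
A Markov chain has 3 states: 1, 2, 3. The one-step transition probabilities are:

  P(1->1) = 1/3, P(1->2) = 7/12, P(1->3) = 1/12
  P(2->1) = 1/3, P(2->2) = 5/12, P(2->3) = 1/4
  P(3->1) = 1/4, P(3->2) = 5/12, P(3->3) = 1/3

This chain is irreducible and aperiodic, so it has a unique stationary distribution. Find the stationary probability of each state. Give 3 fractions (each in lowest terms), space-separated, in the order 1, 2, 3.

The stationary distribution satisfies pi = pi * P, i.e.:
  pi_1 = 1/3*pi_1 + 1/3*pi_2 + 1/4*pi_3
  pi_2 = 7/12*pi_1 + 5/12*pi_2 + 5/12*pi_3
  pi_3 = 1/12*pi_1 + 1/4*pi_2 + 1/3*pi_3
with normalization: pi_1 + pi_2 + pi_3 = 1.

Using the first 2 balance equations plus normalization, the linear system A*pi = b is:
  [-2/3, 1/3, 1/4] . pi = 0
  [7/12, -7/12, 5/12] . pi = 0
  [1, 1, 1] . pi = 1

Solving yields:
  pi_1 = 41/130
  pi_2 = 61/130
  pi_3 = 14/65

Verification (pi * P):
  41/130*1/3 + 61/130*1/3 + 14/65*1/4 = 41/130 = pi_1  (ok)
  41/130*7/12 + 61/130*5/12 + 14/65*5/12 = 61/130 = pi_2  (ok)
  41/130*1/12 + 61/130*1/4 + 14/65*1/3 = 14/65 = pi_3  (ok)

Answer: 41/130 61/130 14/65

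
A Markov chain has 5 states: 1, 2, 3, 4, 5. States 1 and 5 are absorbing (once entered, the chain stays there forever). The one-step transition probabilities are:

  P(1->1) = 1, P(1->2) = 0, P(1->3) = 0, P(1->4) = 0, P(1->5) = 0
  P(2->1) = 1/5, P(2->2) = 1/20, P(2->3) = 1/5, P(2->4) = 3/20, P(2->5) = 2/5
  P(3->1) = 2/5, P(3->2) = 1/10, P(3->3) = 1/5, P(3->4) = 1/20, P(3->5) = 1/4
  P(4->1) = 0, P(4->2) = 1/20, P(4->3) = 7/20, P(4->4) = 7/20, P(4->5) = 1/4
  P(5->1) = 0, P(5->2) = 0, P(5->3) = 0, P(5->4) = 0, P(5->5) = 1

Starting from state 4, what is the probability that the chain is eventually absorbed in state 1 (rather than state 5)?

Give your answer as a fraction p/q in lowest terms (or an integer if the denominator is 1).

Let a_i = P(absorbed in 1 | start in state i).
Boundary conditions: a_1 = 1, a_5 = 0.
For each transient state i, a_i = sum_j P(i->j) * a_j:
  a_2 = 1/5*a_1 + 1/20*a_2 + 1/5*a_3 + 3/20*a_4 + 2/5*a_5
  a_3 = 2/5*a_1 + 1/10*a_2 + 1/5*a_3 + 1/20*a_4 + 1/4*a_5
  a_4 = 0*a_1 + 1/20*a_2 + 7/20*a_3 + 7/20*a_4 + 1/4*a_5

Substituting a_1 = 1 and a_5 = 0, rearrange to (I - Q) a = r where r[i] = P(i -> 1):
  [19/20, -1/5, -3/20] . (a_2, a_3, a_4) = 1/5
  [-1/10, 4/5, -1/20] . (a_2, a_3, a_4) = 2/5
  [-1/20, -7/20, 13/20] . (a_2, a_3, a_4) = 0

Solving yields:
  a_2 = 1388/3621
  a_3 = 2060/3621
  a_4 = 1216/3621

Starting state is 4, so the absorption probability is a_4 = 1216/3621.

Answer: 1216/3621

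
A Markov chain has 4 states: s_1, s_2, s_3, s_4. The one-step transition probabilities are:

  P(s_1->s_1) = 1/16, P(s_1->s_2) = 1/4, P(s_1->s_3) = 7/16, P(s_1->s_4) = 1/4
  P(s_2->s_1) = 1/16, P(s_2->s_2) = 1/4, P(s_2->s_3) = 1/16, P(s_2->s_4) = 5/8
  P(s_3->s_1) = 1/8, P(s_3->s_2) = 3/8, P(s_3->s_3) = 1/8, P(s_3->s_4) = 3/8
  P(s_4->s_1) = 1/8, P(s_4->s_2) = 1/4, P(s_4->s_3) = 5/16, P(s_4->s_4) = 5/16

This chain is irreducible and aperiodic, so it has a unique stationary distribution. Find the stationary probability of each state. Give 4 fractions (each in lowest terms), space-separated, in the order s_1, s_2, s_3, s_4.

Answer: 269/2654 735/2654 286/1327 539/1327

Derivation:
The stationary distribution satisfies pi = pi * P, i.e.:
  pi_s_1 = 1/16*pi_s_1 + 1/16*pi_s_2 + 1/8*pi_s_3 + 1/8*pi_s_4
  pi_s_2 = 1/4*pi_s_1 + 1/4*pi_s_2 + 3/8*pi_s_3 + 1/4*pi_s_4
  pi_s_3 = 7/16*pi_s_1 + 1/16*pi_s_2 + 1/8*pi_s_3 + 5/16*pi_s_4
  pi_s_4 = 1/4*pi_s_1 + 5/8*pi_s_2 + 3/8*pi_s_3 + 5/16*pi_s_4
with normalization: pi_s_1 + pi_s_2 + pi_s_3 + pi_s_4 = 1.

Using the first 3 balance equations plus normalization, the linear system A*pi = b is:
  [-15/16, 1/16, 1/8, 1/8] . pi = 0
  [1/4, -3/4, 3/8, 1/4] . pi = 0
  [7/16, 1/16, -7/8, 5/16] . pi = 0
  [1, 1, 1, 1] . pi = 1

Solving yields:
  pi_s_1 = 269/2654
  pi_s_2 = 735/2654
  pi_s_3 = 286/1327
  pi_s_4 = 539/1327

Verification (pi * P):
  269/2654*1/16 + 735/2654*1/16 + 286/1327*1/8 + 539/1327*1/8 = 269/2654 = pi_s_1  (ok)
  269/2654*1/4 + 735/2654*1/4 + 286/1327*3/8 + 539/1327*1/4 = 735/2654 = pi_s_2  (ok)
  269/2654*7/16 + 735/2654*1/16 + 286/1327*1/8 + 539/1327*5/16 = 286/1327 = pi_s_3  (ok)
  269/2654*1/4 + 735/2654*5/8 + 286/1327*3/8 + 539/1327*5/16 = 539/1327 = pi_s_4  (ok)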